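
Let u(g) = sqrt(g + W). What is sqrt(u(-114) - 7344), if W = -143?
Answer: sqrt(-7344 + I*sqrt(257)) ≈ 0.0935 + 85.697*I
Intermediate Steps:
u(g) = sqrt(-143 + g) (u(g) = sqrt(g - 143) = sqrt(-143 + g))
sqrt(u(-114) - 7344) = sqrt(sqrt(-143 - 114) - 7344) = sqrt(sqrt(-257) - 7344) = sqrt(I*sqrt(257) - 7344) = sqrt(-7344 + I*sqrt(257))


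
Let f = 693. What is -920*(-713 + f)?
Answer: 18400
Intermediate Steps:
-920*(-713 + f) = -920*(-713 + 693) = -920*(-20) = 18400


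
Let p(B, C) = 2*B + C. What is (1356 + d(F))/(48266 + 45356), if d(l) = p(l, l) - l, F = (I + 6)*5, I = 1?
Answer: 713/46811 ≈ 0.015231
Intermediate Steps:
F = 35 (F = (1 + 6)*5 = 7*5 = 35)
p(B, C) = C + 2*B
d(l) = 2*l (d(l) = (l + 2*l) - l = 3*l - l = 2*l)
(1356 + d(F))/(48266 + 45356) = (1356 + 2*35)/(48266 + 45356) = (1356 + 70)/93622 = 1426*(1/93622) = 713/46811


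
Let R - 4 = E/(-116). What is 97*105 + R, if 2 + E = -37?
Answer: 1181963/116 ≈ 10189.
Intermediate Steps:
E = -39 (E = -2 - 37 = -39)
R = 503/116 (R = 4 - 39/(-116) = 4 - 39*(-1/116) = 4 + 39/116 = 503/116 ≈ 4.3362)
97*105 + R = 97*105 + 503/116 = 10185 + 503/116 = 1181963/116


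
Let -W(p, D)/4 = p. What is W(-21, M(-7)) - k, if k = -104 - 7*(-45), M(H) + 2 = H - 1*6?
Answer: -127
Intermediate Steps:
M(H) = -8 + H (M(H) = -2 + (H - 1*6) = -2 + (H - 6) = -2 + (-6 + H) = -8 + H)
W(p, D) = -4*p
k = 211 (k = -104 + 315 = 211)
W(-21, M(-7)) - k = -4*(-21) - 1*211 = 84 - 211 = -127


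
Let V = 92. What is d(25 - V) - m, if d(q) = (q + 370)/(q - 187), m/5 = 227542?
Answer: -288978643/254 ≈ -1.1377e+6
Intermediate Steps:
m = 1137710 (m = 5*227542 = 1137710)
d(q) = (370 + q)/(-187 + q)
d(25 - V) - m = (370 + (25 - 1*92))/(-187 + (25 - 1*92)) - 1*1137710 = (370 + (25 - 92))/(-187 + (25 - 92)) - 1137710 = (370 - 67)/(-187 - 67) - 1137710 = 303/(-254) - 1137710 = -1/254*303 - 1137710 = -303/254 - 1137710 = -288978643/254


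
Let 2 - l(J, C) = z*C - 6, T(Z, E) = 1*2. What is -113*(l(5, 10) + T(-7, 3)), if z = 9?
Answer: 9040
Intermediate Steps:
T(Z, E) = 2
l(J, C) = 8 - 9*C (l(J, C) = 2 - (9*C - 6) = 2 - (-6 + 9*C) = 2 + (6 - 9*C) = 8 - 9*C)
-113*(l(5, 10) + T(-7, 3)) = -113*((8 - 9*10) + 2) = -113*((8 - 90) + 2) = -113*(-82 + 2) = -113*(-80) = 9040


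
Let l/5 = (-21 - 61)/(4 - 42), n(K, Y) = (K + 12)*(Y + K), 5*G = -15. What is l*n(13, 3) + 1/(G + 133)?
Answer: 10660019/2470 ≈ 4315.8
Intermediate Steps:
G = -3 (G = (⅕)*(-15) = -3)
n(K, Y) = (12 + K)*(K + Y)
l = 205/19 (l = 5*((-21 - 61)/(4 - 42)) = 5*(-82/(-38)) = 5*(-82*(-1/38)) = 5*(41/19) = 205/19 ≈ 10.789)
l*n(13, 3) + 1/(G + 133) = 205*(13² + 12*13 + 12*3 + 13*3)/19 + 1/(-3 + 133) = 205*(169 + 156 + 36 + 39)/19 + 1/130 = (205/19)*400 + 1/130 = 82000/19 + 1/130 = 10660019/2470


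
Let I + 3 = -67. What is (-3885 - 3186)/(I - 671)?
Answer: 2357/247 ≈ 9.5425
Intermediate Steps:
I = -70 (I = -3 - 67 = -70)
(-3885 - 3186)/(I - 671) = (-3885 - 3186)/(-70 - 671) = -7071/(-741) = -7071*(-1/741) = 2357/247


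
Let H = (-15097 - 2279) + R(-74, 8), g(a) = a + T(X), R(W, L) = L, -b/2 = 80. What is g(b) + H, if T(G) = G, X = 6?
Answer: -17522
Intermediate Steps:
b = -160 (b = -2*80 = -160)
g(a) = 6 + a (g(a) = a + 6 = 6 + a)
H = -17368 (H = (-15097 - 2279) + 8 = -17376 + 8 = -17368)
g(b) + H = (6 - 160) - 17368 = -154 - 17368 = -17522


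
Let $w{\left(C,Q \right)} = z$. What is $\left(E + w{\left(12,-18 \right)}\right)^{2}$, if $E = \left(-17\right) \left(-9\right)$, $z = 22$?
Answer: $30625$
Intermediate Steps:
$w{\left(C,Q \right)} = 22$
$E = 153$
$\left(E + w{\left(12,-18 \right)}\right)^{2} = \left(153 + 22\right)^{2} = 175^{2} = 30625$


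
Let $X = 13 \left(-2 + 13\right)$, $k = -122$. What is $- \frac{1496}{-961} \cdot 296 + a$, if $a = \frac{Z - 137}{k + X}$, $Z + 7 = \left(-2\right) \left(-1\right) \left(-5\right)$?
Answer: $\frac{1307306}{2883} \approx 453.45$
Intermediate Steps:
$X = 143$ ($X = 13 \cdot 11 = 143$)
$Z = -17$ ($Z = -7 + \left(-2\right) \left(-1\right) \left(-5\right) = -7 + 2 \left(-5\right) = -7 - 10 = -17$)
$a = - \frac{22}{3}$ ($a = \frac{-17 - 137}{-122 + 143} = - \frac{154}{21} = \left(-154\right) \frac{1}{21} = - \frac{22}{3} \approx -7.3333$)
$- \frac{1496}{-961} \cdot 296 + a = - \frac{1496}{-961} \cdot 296 - \frac{22}{3} = \left(-1496\right) \left(- \frac{1}{961}\right) 296 - \frac{22}{3} = \frac{1496}{961} \cdot 296 - \frac{22}{3} = \frac{442816}{961} - \frac{22}{3} = \frac{1307306}{2883}$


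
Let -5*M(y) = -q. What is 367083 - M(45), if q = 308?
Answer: 1835107/5 ≈ 3.6702e+5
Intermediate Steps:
M(y) = 308/5 (M(y) = -(-1)*308/5 = -⅕*(-308) = 308/5)
367083 - M(45) = 367083 - 1*308/5 = 367083 - 308/5 = 1835107/5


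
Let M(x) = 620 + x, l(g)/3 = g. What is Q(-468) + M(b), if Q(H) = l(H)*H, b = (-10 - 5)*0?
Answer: 657692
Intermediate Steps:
l(g) = 3*g
b = 0 (b = -15*0 = 0)
Q(H) = 3*H² (Q(H) = (3*H)*H = 3*H²)
Q(-468) + M(b) = 3*(-468)² + (620 + 0) = 3*219024 + 620 = 657072 + 620 = 657692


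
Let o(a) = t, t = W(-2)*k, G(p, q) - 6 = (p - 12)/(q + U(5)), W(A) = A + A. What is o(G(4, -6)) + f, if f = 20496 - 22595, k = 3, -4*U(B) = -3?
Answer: -2111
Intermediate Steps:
U(B) = ¾ (U(B) = -¼*(-3) = ¾)
W(A) = 2*A
G(p, q) = 6 + (-12 + p)/(¾ + q) (G(p, q) = 6 + (p - 12)/(q + ¾) = 6 + (-12 + p)/(¾ + q))
f = -2099
t = -12 (t = (2*(-2))*3 = -4*3 = -12)
o(a) = -12
o(G(4, -6)) + f = -12 - 2099 = -2111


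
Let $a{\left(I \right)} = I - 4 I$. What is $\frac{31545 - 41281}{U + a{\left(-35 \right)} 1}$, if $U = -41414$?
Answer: $\frac{9736}{41309} \approx 0.23569$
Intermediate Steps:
$a{\left(I \right)} = - 3 I$
$\frac{31545 - 41281}{U + a{\left(-35 \right)} 1} = \frac{31545 - 41281}{-41414 + \left(-3\right) \left(-35\right) 1} = - \frac{9736}{-41414 + 105 \cdot 1} = - \frac{9736}{-41414 + 105} = - \frac{9736}{-41309} = \left(-9736\right) \left(- \frac{1}{41309}\right) = \frac{9736}{41309}$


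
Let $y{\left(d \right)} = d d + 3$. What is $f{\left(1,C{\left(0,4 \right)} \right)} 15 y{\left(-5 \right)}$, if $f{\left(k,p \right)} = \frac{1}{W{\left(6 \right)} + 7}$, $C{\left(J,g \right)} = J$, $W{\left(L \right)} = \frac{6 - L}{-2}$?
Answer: $60$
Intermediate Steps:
$W{\left(L \right)} = -3 + \frac{L}{2}$ ($W{\left(L \right)} = \left(6 - L\right) \left(- \frac{1}{2}\right) = -3 + \frac{L}{2}$)
$y{\left(d \right)} = 3 + d^{2}$ ($y{\left(d \right)} = d^{2} + 3 = 3 + d^{2}$)
$f{\left(k,p \right)} = \frac{1}{7}$ ($f{\left(k,p \right)} = \frac{1}{\left(-3 + \frac{1}{2} \cdot 6\right) + 7} = \frac{1}{\left(-3 + 3\right) + 7} = \frac{1}{0 + 7} = \frac{1}{7}$)
$f{\left(1,C{\left(0,4 \right)} \right)} 15 y{\left(-5 \right)} = \frac{1}{7} \cdot 15 \left(3 + \left(-5\right)^{2}\right) = \frac{15 \left(3 + 25\right)}{7} = \frac{15}{7} \cdot 28 = 60$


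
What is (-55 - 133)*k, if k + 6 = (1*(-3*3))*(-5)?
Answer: -7332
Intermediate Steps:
k = 39 (k = -6 + (1*(-3*3))*(-5) = -6 + (1*(-9))*(-5) = -6 - 9*(-5) = -6 + 45 = 39)
(-55 - 133)*k = (-55 - 133)*39 = -188*39 = -7332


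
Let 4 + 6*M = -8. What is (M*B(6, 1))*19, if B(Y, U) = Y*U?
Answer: -228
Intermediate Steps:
B(Y, U) = U*Y
M = -2 (M = -⅔ + (⅙)*(-8) = -⅔ - 4/3 = -2)
(M*B(6, 1))*19 = -2*6*19 = -12*19 = -228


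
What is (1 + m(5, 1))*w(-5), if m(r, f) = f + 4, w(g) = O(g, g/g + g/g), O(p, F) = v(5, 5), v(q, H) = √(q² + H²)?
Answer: 30*√2 ≈ 42.426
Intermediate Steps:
v(q, H) = √(H² + q²)
O(p, F) = 5*√2 (O(p, F) = √(5² + 5²) = √(25 + 25) = √50 = 5*√2)
w(g) = 5*√2
m(r, f) = 4 + f
(1 + m(5, 1))*w(-5) = (1 + (4 + 1))*(5*√2) = (1 + 5)*(5*√2) = 6*(5*√2) = 30*√2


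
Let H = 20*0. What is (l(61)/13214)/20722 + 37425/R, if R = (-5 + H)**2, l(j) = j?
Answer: 409909300537/273820508 ≈ 1497.0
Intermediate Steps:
H = 0
R = 25 (R = (-5 + 0)**2 = (-5)**2 = 25)
(l(61)/13214)/20722 + 37425/R = (61/13214)/20722 + 37425/25 = (61*(1/13214))*(1/20722) + 37425*(1/25) = (61/13214)*(1/20722) + 1497 = 61/273820508 + 1497 = 409909300537/273820508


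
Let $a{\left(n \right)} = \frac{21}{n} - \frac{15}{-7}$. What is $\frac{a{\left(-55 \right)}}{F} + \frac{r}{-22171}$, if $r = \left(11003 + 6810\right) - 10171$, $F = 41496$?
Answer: $- \frac{20345542397}{59033834860} \approx -0.34464$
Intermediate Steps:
$a{\left(n \right)} = \frac{15}{7} + \frac{21}{n}$ ($a{\left(n \right)} = \frac{21}{n} - - \frac{15}{7} = \frac{21}{n} + \frac{15}{7} = \frac{15}{7} + \frac{21}{n}$)
$r = 7642$ ($r = 17813 - 10171 = 7642$)
$\frac{a{\left(-55 \right)}}{F} + \frac{r}{-22171} = \frac{\frac{15}{7} + \frac{21}{-55}}{41496} + \frac{7642}{-22171} = \left(\frac{15}{7} + 21 \left(- \frac{1}{55}\right)\right) \frac{1}{41496} + 7642 \left(- \frac{1}{22171}\right) = \left(\frac{15}{7} - \frac{21}{55}\right) \frac{1}{41496} - \frac{7642}{22171} = \frac{678}{385} \cdot \frac{1}{41496} - \frac{7642}{22171} = \frac{113}{2662660} - \frac{7642}{22171} = - \frac{20345542397}{59033834860}$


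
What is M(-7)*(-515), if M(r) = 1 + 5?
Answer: -3090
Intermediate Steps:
M(r) = 6
M(-7)*(-515) = 6*(-515) = -3090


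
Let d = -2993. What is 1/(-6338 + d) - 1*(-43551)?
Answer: 406374380/9331 ≈ 43551.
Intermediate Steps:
1/(-6338 + d) - 1*(-43551) = 1/(-6338 - 2993) - 1*(-43551) = 1/(-9331) + 43551 = -1/9331 + 43551 = 406374380/9331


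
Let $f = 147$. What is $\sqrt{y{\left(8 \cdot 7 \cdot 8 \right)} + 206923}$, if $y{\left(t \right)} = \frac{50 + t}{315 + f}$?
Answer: $\frac{\sqrt{1226852858}}{77} \approx 454.89$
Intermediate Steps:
$y{\left(t \right)} = \frac{25}{231} + \frac{t}{462}$ ($y{\left(t \right)} = \frac{50 + t}{315 + 147} = \frac{50 + t}{462} = \left(50 + t\right) \frac{1}{462} = \frac{25}{231} + \frac{t}{462}$)
$\sqrt{y{\left(8 \cdot 7 \cdot 8 \right)} + 206923} = \sqrt{\left(\frac{25}{231} + \frac{8 \cdot 7 \cdot 8}{462}\right) + 206923} = \sqrt{\left(\frac{25}{231} + \frac{56 \cdot 8}{462}\right) + 206923} = \sqrt{\left(\frac{25}{231} + \frac{1}{462} \cdot 448\right) + 206923} = \sqrt{\left(\frac{25}{231} + \frac{32}{33}\right) + 206923} = \sqrt{\frac{83}{77} + 206923} = \sqrt{\frac{15933154}{77}} = \frac{\sqrt{1226852858}}{77}$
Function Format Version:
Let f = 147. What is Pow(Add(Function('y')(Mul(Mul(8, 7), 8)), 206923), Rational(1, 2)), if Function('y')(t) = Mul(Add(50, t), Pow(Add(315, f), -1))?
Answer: Mul(Rational(1, 77), Pow(1226852858, Rational(1, 2))) ≈ 454.89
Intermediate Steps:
Function('y')(t) = Add(Rational(25, 231), Mul(Rational(1, 462), t)) (Function('y')(t) = Mul(Add(50, t), Pow(Add(315, 147), -1)) = Mul(Add(50, t), Pow(462, -1)) = Mul(Add(50, t), Rational(1, 462)) = Add(Rational(25, 231), Mul(Rational(1, 462), t)))
Pow(Add(Function('y')(Mul(Mul(8, 7), 8)), 206923), Rational(1, 2)) = Pow(Add(Add(Rational(25, 231), Mul(Rational(1, 462), Mul(Mul(8, 7), 8))), 206923), Rational(1, 2)) = Pow(Add(Add(Rational(25, 231), Mul(Rational(1, 462), Mul(56, 8))), 206923), Rational(1, 2)) = Pow(Add(Add(Rational(25, 231), Mul(Rational(1, 462), 448)), 206923), Rational(1, 2)) = Pow(Add(Add(Rational(25, 231), Rational(32, 33)), 206923), Rational(1, 2)) = Pow(Add(Rational(83, 77), 206923), Rational(1, 2)) = Pow(Rational(15933154, 77), Rational(1, 2)) = Mul(Rational(1, 77), Pow(1226852858, Rational(1, 2)))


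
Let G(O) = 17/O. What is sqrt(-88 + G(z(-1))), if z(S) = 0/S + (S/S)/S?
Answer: I*sqrt(105) ≈ 10.247*I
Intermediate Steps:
z(S) = 1/S (z(S) = 0 + 1/S = 1/S)
sqrt(-88 + G(z(-1))) = sqrt(-88 + 17/(1/(-1))) = sqrt(-88 + 17/(-1)) = sqrt(-88 + 17*(-1)) = sqrt(-88 - 17) = sqrt(-105) = I*sqrt(105)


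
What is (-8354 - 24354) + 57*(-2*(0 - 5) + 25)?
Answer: -30713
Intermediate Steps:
(-8354 - 24354) + 57*(-2*(0 - 5) + 25) = -32708 + 57*(-2*(-5) + 25) = -32708 + 57*(10 + 25) = -32708 + 57*35 = -32708 + 1995 = -30713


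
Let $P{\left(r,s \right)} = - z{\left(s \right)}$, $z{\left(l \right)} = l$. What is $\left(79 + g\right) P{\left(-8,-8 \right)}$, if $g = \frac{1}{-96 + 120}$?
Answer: $\frac{1897}{3} \approx 632.33$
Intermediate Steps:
$g = \frac{1}{24} \approx 0.041667$
$P{\left(r,s \right)} = - s$
$\left(79 + g\right) P{\left(-8,-8 \right)} = \left(79 + \frac{1}{24}\right) \left(\left(-1\right) \left(-8\right)\right) = \frac{1897}{24} \cdot 8 = \frac{1897}{3}$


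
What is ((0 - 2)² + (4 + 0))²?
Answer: 64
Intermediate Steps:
((0 - 2)² + (4 + 0))² = ((-2)² + 4)² = (4 + 4)² = 8² = 64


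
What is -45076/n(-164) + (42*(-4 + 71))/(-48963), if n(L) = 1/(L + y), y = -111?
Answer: 202313482962/16321 ≈ 1.2396e+7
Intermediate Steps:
n(L) = 1/(-111 + L) (n(L) = 1/(L - 111) = 1/(-111 + L))
-45076/n(-164) + (42*(-4 + 71))/(-48963) = -45076/(1/(-111 - 164)) + (42*(-4 + 71))/(-48963) = -45076/(1/(-275)) + (42*67)*(-1/48963) = -45076/(-1/275) + 2814*(-1/48963) = -45076*(-275) - 938/16321 = 12395900 - 938/16321 = 202313482962/16321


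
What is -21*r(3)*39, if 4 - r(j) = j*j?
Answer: 4095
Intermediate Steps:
r(j) = 4 - j² (r(j) = 4 - j*j = 4 - j²)
-21*r(3)*39 = -21*(4 - 1*3²)*39 = -21*(4 - 1*9)*39 = -21*(4 - 9)*39 = -21*(-5)*39 = 105*39 = 4095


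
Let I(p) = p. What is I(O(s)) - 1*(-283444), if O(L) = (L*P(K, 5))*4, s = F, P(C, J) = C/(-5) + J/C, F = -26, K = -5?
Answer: 283444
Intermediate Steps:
P(C, J) = -C/5 + J/C (P(C, J) = C*(-⅕) + J/C = -C/5 + J/C)
s = -26
O(L) = 0 (O(L) = (L*(-⅕*(-5) + 5/(-5)))*4 = (L*(1 + 5*(-⅕)))*4 = (L*(1 - 1))*4 = (L*0)*4 = 0*4 = 0)
I(O(s)) - 1*(-283444) = 0 - 1*(-283444) = 0 + 283444 = 283444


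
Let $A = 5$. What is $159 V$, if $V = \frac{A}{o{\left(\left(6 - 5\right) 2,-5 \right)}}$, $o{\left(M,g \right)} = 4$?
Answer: $\frac{795}{4} \approx 198.75$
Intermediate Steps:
$V = \frac{5}{4} \approx 1.25$
$159 V = 159 \cdot \frac{5}{4} = \frac{795}{4}$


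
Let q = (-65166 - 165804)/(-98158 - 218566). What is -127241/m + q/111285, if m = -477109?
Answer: 149497556298589/560549485162902 ≈ 0.26670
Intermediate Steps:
q = 115485/158362 (q = -230970/(-316724) = -230970*(-1/316724) = 115485/158362 ≈ 0.72925)
-127241/m + q/111285 = -127241/(-477109) + (115485/158362)/111285 = -127241*(-1/477109) + (115485/158362)*(1/111285) = 127241/477109 + 7699/1174887678 = 149497556298589/560549485162902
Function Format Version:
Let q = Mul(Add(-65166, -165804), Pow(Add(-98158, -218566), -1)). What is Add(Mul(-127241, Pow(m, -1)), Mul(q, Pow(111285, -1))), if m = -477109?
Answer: Rational(149497556298589, 560549485162902) ≈ 0.26670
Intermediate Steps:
q = Rational(115485, 158362) (q = Mul(-230970, Pow(-316724, -1)) = Mul(-230970, Rational(-1, 316724)) = Rational(115485, 158362) ≈ 0.72925)
Add(Mul(-127241, Pow(m, -1)), Mul(q, Pow(111285, -1))) = Add(Mul(-127241, Pow(-477109, -1)), Mul(Rational(115485, 158362), Pow(111285, -1))) = Add(Mul(-127241, Rational(-1, 477109)), Mul(Rational(115485, 158362), Rational(1, 111285))) = Add(Rational(127241, 477109), Rational(7699, 1174887678)) = Rational(149497556298589, 560549485162902)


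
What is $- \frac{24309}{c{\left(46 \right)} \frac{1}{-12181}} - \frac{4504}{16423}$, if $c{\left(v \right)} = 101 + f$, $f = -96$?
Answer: $\frac{4862980495447}{82115} \approx 5.9222 \cdot 10^{7}$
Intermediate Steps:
$c{\left(v \right)} = 5$ ($c{\left(v \right)} = 101 - 96 = 5$)
$- \frac{24309}{c{\left(46 \right)} \frac{1}{-12181}} - \frac{4504}{16423} = - \frac{24309}{5 \frac{1}{-12181}} - \frac{4504}{16423} = - \frac{24309}{5 \left(- \frac{1}{12181}\right)} - \frac{4504}{16423} = - \frac{24309}{- \frac{5}{12181}} - \frac{4504}{16423} = \left(-24309\right) \left(- \frac{12181}{5}\right) - \frac{4504}{16423} = \frac{296107929}{5} - \frac{4504}{16423} = \frac{4862980495447}{82115}$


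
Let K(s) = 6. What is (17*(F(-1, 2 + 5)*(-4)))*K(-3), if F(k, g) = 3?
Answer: -1224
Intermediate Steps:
(17*(F(-1, 2 + 5)*(-4)))*K(-3) = (17*(3*(-4)))*6 = (17*(-12))*6 = -204*6 = -1224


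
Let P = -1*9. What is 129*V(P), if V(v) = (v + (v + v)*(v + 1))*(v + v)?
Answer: -313470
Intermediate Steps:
P = -9
V(v) = 2*v*(v + 2*v*(1 + v)) (V(v) = (v + (2*v)*(1 + v))*(2*v) = (v + 2*v*(1 + v))*(2*v) = 2*v*(v + 2*v*(1 + v)))
129*V(P) = 129*((-9)**2*(6 + 4*(-9))) = 129*(81*(6 - 36)) = 129*(81*(-30)) = 129*(-2430) = -313470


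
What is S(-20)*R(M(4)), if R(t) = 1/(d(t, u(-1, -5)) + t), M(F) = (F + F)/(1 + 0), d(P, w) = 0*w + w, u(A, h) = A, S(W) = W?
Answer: -20/7 ≈ -2.8571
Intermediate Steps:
d(P, w) = w (d(P, w) = 0 + w = w)
M(F) = 2*F (M(F) = (2*F)/1 = (2*F)*1 = 2*F)
R(t) = 1/(-1 + t)
S(-20)*R(M(4)) = -20/(-1 + 2*4) = -20/(-1 + 8) = -20/7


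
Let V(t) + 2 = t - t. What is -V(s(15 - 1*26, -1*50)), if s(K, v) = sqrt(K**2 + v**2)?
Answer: 2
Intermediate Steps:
V(t) = -2 (V(t) = -2 + (t - t) = -2 + 0 = -2)
-V(s(15 - 1*26, -1*50)) = -1*(-2) = 2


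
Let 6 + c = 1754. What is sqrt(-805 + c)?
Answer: sqrt(943) ≈ 30.708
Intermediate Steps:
c = 1748 (c = -6 + 1754 = 1748)
sqrt(-805 + c) = sqrt(-805 + 1748) = sqrt(943)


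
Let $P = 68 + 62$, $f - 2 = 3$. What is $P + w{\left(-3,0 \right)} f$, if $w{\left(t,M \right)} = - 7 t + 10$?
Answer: $285$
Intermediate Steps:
$f = 5$ ($f = 2 + 3 = 5$)
$P = 130$
$w{\left(t,M \right)} = 10 - 7 t$
$P + w{\left(-3,0 \right)} f = 130 + \left(10 - -21\right) 5 = 130 + \left(10 + 21\right) 5 = 130 + 31 \cdot 5 = 130 + 155 = 285$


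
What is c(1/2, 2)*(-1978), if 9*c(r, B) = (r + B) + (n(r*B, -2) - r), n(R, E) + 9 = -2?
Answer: 1978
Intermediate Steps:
n(R, E) = -11 (n(R, E) = -9 - 2 = -11)
c(r, B) = -11/9 + B/9 (c(r, B) = ((r + B) + (-11 - r))/9 = ((B + r) + (-11 - r))/9 = (-11 + B)/9 = -11/9 + B/9)
c(1/2, 2)*(-1978) = (-11/9 + (⅑)*2)*(-1978) = (-11/9 + 2/9)*(-1978) = -1*(-1978) = 1978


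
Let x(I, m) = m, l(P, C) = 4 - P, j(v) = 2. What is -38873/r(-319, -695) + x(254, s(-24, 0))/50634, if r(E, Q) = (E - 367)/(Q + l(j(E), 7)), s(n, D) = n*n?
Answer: -10825622015/275674 ≈ -39270.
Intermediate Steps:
s(n, D) = n²
r(E, Q) = (-367 + E)/(2 + Q) (r(E, Q) = (E - 367)/(Q + (4 - 1*2)) = (-367 + E)/(Q + (4 - 2)) = (-367 + E)/(Q + 2) = (-367 + E)/(2 + Q))
-38873/r(-319, -695) + x(254, s(-24, 0))/50634 = -38873*(2 - 695)/(-367 - 319) + (-24)²/50634 = -38873/(-686/(-693)) + 576*(1/50634) = -38873/((-1/693*(-686))) + 32/2813 = -38873/98/99 + 32/2813 = -38873*99/98 + 32/2813 = -3848427/98 + 32/2813 = -10825622015/275674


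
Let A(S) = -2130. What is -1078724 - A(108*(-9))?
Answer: -1076594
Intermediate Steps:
-1078724 - A(108*(-9)) = -1078724 - 1*(-2130) = -1078724 + 2130 = -1076594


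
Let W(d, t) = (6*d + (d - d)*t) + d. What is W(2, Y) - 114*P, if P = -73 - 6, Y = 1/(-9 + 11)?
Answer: 9020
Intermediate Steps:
Y = ½ (Y = 1/2 = ½ ≈ 0.50000)
P = -79
W(d, t) = 7*d (W(d, t) = (6*d + 0*t) + d = (6*d + 0) + d = 6*d + d = 7*d)
W(2, Y) - 114*P = 7*2 - 114*(-79) = 14 + 9006 = 9020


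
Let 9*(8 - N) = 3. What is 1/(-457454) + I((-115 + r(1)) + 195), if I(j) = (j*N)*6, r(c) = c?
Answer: 1704473603/457454 ≈ 3726.0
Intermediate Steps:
N = 23/3 (N = 8 - 1/9*3 = 8 - 1/3 = 23/3 ≈ 7.6667)
I(j) = 46*j (I(j) = (j*(23/3))*6 = (23*j/3)*6 = 46*j)
1/(-457454) + I((-115 + r(1)) + 195) = 1/(-457454) + 46*((-115 + 1) + 195) = -1/457454 + 46*(-114 + 195) = -1/457454 + 46*81 = -1/457454 + 3726 = 1704473603/457454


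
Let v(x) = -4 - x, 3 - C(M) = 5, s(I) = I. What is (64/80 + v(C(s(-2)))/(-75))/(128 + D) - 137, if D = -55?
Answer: -750013/5475 ≈ -136.99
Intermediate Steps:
C(M) = -2 (C(M) = 3 - 1*5 = 3 - 5 = -2)
(64/80 + v(C(s(-2)))/(-75))/(128 + D) - 137 = (64/80 + (-4 - 1*(-2))/(-75))/(128 - 55) - 137 = (64*(1/80) + (-4 + 2)*(-1/75))/73 - 137 = (⅘ - 2*(-1/75))*(1/73) - 137 = (⅘ + 2/75)*(1/73) - 137 = (62/75)*(1/73) - 137 = 62/5475 - 137 = -750013/5475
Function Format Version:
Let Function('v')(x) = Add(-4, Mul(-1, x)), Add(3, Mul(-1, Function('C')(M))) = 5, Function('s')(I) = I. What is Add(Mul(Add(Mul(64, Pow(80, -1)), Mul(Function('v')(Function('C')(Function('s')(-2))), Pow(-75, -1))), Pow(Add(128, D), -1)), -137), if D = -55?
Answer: Rational(-750013, 5475) ≈ -136.99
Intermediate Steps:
Function('C')(M) = -2 (Function('C')(M) = Add(3, Mul(-1, 5)) = Add(3, -5) = -2)
Add(Mul(Add(Mul(64, Pow(80, -1)), Mul(Function('v')(Function('C')(Function('s')(-2))), Pow(-75, -1))), Pow(Add(128, D), -1)), -137) = Add(Mul(Add(Mul(64, Pow(80, -1)), Mul(Add(-4, Mul(-1, -2)), Pow(-75, -1))), Pow(Add(128, -55), -1)), -137) = Add(Mul(Add(Mul(64, Rational(1, 80)), Mul(Add(-4, 2), Rational(-1, 75))), Pow(73, -1)), -137) = Add(Mul(Add(Rational(4, 5), Mul(-2, Rational(-1, 75))), Rational(1, 73)), -137) = Add(Mul(Add(Rational(4, 5), Rational(2, 75)), Rational(1, 73)), -137) = Add(Mul(Rational(62, 75), Rational(1, 73)), -137) = Add(Rational(62, 5475), -137) = Rational(-750013, 5475)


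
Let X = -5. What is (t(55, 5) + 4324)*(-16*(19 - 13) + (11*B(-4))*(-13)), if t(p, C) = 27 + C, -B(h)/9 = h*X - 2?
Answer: 100492920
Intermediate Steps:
B(h) = 18 + 45*h (B(h) = -9*(h*(-5) - 2) = -9*(-5*h - 2) = -9*(-2 - 5*h) = 18 + 45*h)
(t(55, 5) + 4324)*(-16*(19 - 13) + (11*B(-4))*(-13)) = ((27 + 5) + 4324)*(-16*(19 - 13) + (11*(18 + 45*(-4)))*(-13)) = (32 + 4324)*(-16*6 + (11*(18 - 180))*(-13)) = 4356*(-96 + (11*(-162))*(-13)) = 4356*(-96 - 1782*(-13)) = 4356*(-96 + 23166) = 4356*23070 = 100492920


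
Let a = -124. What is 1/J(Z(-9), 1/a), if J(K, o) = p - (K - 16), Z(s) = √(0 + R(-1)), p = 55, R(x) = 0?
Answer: 1/71 ≈ 0.014085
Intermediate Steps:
Z(s) = 0 (Z(s) = √(0 + 0) = √0 = 0)
J(K, o) = 71 - K (J(K, o) = 55 - (K - 16) = 55 - (-16 + K) = 55 + (16 - K) = 71 - K)
1/J(Z(-9), 1/a) = 1/(71 - 1*0) = 1/(71 + 0) = 1/71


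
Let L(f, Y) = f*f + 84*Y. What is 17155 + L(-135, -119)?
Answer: 25384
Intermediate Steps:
L(f, Y) = f**2 + 84*Y
17155 + L(-135, -119) = 17155 + ((-135)**2 + 84*(-119)) = 17155 + (18225 - 9996) = 17155 + 8229 = 25384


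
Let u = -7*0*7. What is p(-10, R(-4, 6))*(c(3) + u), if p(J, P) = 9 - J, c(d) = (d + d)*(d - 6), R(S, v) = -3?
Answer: -342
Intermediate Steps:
c(d) = 2*d*(-6 + d) (c(d) = (2*d)*(-6 + d) = 2*d*(-6 + d))
u = 0 (u = -1*0*7 = 0*7 = 0)
p(-10, R(-4, 6))*(c(3) + u) = (9 - 1*(-10))*(2*3*(-6 + 3) + 0) = (9 + 10)*(2*3*(-3) + 0) = 19*(-18 + 0) = 19*(-18) = -342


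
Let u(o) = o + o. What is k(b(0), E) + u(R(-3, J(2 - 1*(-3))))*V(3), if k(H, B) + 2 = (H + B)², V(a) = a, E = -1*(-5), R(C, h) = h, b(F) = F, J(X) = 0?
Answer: 23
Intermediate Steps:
E = 5
u(o) = 2*o
k(H, B) = -2 + (B + H)² (k(H, B) = -2 + (H + B)² = -2 + (B + H)²)
k(b(0), E) + u(R(-3, J(2 - 1*(-3))))*V(3) = (-2 + (5 + 0)²) + (2*0)*3 = (-2 + 5²) + 0*3 = (-2 + 25) + 0 = 23 + 0 = 23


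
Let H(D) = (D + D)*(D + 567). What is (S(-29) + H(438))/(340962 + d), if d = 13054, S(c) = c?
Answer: 880351/354016 ≈ 2.4868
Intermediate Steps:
H(D) = 2*D*(567 + D) (H(D) = (2*D)*(567 + D) = 2*D*(567 + D))
(S(-29) + H(438))/(340962 + d) = (-29 + 2*438*(567 + 438))/(340962 + 13054) = (-29 + 2*438*1005)/354016 = (-29 + 880380)*(1/354016) = 880351*(1/354016) = 880351/354016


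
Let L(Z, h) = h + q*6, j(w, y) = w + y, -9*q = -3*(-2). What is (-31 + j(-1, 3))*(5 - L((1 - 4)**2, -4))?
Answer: -377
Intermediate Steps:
q = -2/3 (q = -(-1)*(-2)/3 = -1/9*6 = -2/3 ≈ -0.66667)
L(Z, h) = -4 + h (L(Z, h) = h - 2/3*6 = h - 4 = -4 + h)
(-31 + j(-1, 3))*(5 - L((1 - 4)**2, -4)) = (-31 + (-1 + 3))*(5 - (-4 - 4)) = (-31 + 2)*(5 - 1*(-8)) = -29*(5 + 8) = -29*13 = -377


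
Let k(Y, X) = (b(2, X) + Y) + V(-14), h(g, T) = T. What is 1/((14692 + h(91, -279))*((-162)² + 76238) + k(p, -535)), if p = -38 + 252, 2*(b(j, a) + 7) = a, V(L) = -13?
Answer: 2/2954145985 ≈ 6.7701e-10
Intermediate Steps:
b(j, a) = -7 + a/2
p = 214
k(Y, X) = -20 + Y + X/2 (k(Y, X) = ((-7 + X/2) + Y) - 13 = (-7 + Y + X/2) - 13 = -20 + Y + X/2)
1/((14692 + h(91, -279))*((-162)² + 76238) + k(p, -535)) = 1/((14692 - 279)*((-162)² + 76238) + (-20 + 214 + (½)*(-535))) = 1/(14413*(26244 + 76238) + (-20 + 214 - 535/2)) = 1/(14413*102482 - 147/2) = 1/(1477073066 - 147/2) = 1/(2954145985/2) = 2/2954145985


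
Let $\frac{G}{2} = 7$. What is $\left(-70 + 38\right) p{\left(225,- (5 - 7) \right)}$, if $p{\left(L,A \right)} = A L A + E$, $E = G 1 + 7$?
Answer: $-29472$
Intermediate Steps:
$G = 14$ ($G = 2 \cdot 7 = 14$)
$E = 21$ ($E = 14 \cdot 1 + 7 = 14 + 7 = 21$)
$p{\left(L,A \right)} = 21 + L A^{2}$ ($p{\left(L,A \right)} = A L A + 21 = L A^{2} + 21 = 21 + L A^{2}$)
$\left(-70 + 38\right) p{\left(225,- (5 - 7) \right)} = \left(-70 + 38\right) \left(21 + 225 \left(- (5 - 7)\right)^{2}\right) = - 32 \left(21 + 225 \left(\left(-1\right) \left(-2\right)\right)^{2}\right) = - 32 \left(21 + 225 \cdot 2^{2}\right) = - 32 \left(21 + 225 \cdot 4\right) = - 32 \left(21 + 900\right) = \left(-32\right) 921 = -29472$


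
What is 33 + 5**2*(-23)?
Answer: -542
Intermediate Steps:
33 + 5**2*(-23) = 33 + 25*(-23) = 33 - 575 = -542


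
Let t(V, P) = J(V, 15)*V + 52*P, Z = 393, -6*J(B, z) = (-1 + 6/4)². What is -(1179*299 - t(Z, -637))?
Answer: -3085291/8 ≈ -3.8566e+5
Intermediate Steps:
J(B, z) = -1/24 (J(B, z) = -(-1 + 6/4)²/6 = -(-1 + 6*(¼))²/6 = -(-1 + 3/2)²/6 = -(½)²/6 = -⅙*¼ = -1/24)
t(V, P) = 52*P - V/24 (t(V, P) = -V/24 + 52*P = 52*P - V/24)
-(1179*299 - t(Z, -637)) = -(1179*299 - (52*(-637) - 1/24*393)) = -(352521 - (-33124 - 131/8)) = -(352521 - 1*(-265123/8)) = -(352521 + 265123/8) = -1*3085291/8 = -3085291/8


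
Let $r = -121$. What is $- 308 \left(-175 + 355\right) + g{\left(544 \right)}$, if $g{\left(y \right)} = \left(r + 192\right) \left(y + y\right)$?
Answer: $21808$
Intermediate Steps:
$g{\left(y \right)} = 142 y$ ($g{\left(y \right)} = \left(-121 + 192\right) \left(y + y\right) = 71 \cdot 2 y = 142 y$)
$- 308 \left(-175 + 355\right) + g{\left(544 \right)} = - 308 \left(-175 + 355\right) + 142 \cdot 544 = \left(-308\right) 180 + 77248 = -55440 + 77248 = 21808$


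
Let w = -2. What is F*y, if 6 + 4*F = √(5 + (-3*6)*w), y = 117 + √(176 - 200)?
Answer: -(6 - √41)*(117 + 2*I*√6)/4 ≈ 11.791 + 0.49372*I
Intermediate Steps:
y = 117 + 2*I*√6 (y = 117 + √(-24) = 117 + 2*I*√6 ≈ 117.0 + 4.899*I)
F = -3/2 + √41/4 (F = -3/2 + √(5 - 3*6*(-2))/4 = -3/2 + √(5 - 18*(-2))/4 = -3/2 + √(5 + 36)/4 = -3/2 + √41/4 ≈ 0.10078)
F*y = (-3/2 + √41/4)*(117 + 2*I*√6) = (117 + 2*I*√6)*(-3/2 + √41/4)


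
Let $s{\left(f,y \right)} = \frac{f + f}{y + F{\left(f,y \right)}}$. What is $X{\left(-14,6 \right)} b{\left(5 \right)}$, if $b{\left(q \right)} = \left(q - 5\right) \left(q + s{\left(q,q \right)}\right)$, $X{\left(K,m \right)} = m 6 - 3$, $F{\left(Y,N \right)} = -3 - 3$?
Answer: $0$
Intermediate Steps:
$F{\left(Y,N \right)} = -6$
$X{\left(K,m \right)} = -3 + 6 m$ ($X{\left(K,m \right)} = 6 m - 3 = -3 + 6 m$)
$s{\left(f,y \right)} = \frac{2 f}{-6 + y}$ ($s{\left(f,y \right)} = \frac{f + f}{y - 6} = \frac{2 f}{-6 + y}$)
$b{\left(q \right)} = \left(-5 + q\right) \left(q + \frac{2 q}{-6 + q}\right)$ ($b{\left(q \right)} = \left(q - 5\right) \left(q + \frac{2 q}{-6 + q}\right) = \left(-5 + q\right) \left(q + \frac{2 q}{-6 + q}\right)$)
$X{\left(-14,6 \right)} b{\left(5 \right)} = \left(-3 + 6 \cdot 6\right) \frac{5 \left(20 + 5^{2} - 45\right)}{-6 + 5} = \left(-3 + 36\right) \frac{5 \left(20 + 25 - 45\right)}{-1} = 33 \cdot 5 \left(-1\right) 0 = 33 \cdot 0 = 0$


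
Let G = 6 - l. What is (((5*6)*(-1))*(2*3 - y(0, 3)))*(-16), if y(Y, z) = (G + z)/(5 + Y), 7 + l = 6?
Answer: 1920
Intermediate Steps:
l = -1 (l = -7 + 6 = -1)
G = 7 (G = 6 - 1*(-1) = 6 + 1 = 7)
y(Y, z) = (7 + z)/(5 + Y)
(((5*6)*(-1))*(2*3 - y(0, 3)))*(-16) = (((5*6)*(-1))*(2*3 - (7 + 3)/(5 + 0)))*(-16) = ((30*(-1))*(6 - 10/5))*(-16) = -30*(6 - 10/5)*(-16) = -30*(6 - 1*2)*(-16) = -30*(6 - 2)*(-16) = -30*4*(-16) = -120*(-16) = 1920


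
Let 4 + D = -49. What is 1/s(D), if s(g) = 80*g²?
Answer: 1/224720 ≈ 4.4500e-6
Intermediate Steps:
D = -53 (D = -4 - 49 = -53)
1/s(D) = 1/(80*(-53)²) = 1/(80*2809) = 1/224720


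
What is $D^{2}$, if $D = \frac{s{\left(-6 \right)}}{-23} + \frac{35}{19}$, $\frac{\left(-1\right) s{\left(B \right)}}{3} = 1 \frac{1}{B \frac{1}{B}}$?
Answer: $\frac{743044}{190969} \approx 3.8909$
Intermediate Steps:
$s{\left(B \right)} = -3$ ($s{\left(B \right)} = - 3 \cdot 1 \frac{1}{B \frac{1}{B}} = - 3 \cdot 1 \cdot 1^{-1} = - 3 \cdot 1 \cdot 1 = \left(-3\right) 1 = -3$)
$D = \frac{862}{437}$ ($D = - \frac{3}{-23} + \frac{35}{19} = \left(-3\right) \left(- \frac{1}{23}\right) + 35 \cdot \frac{1}{19} = \frac{3}{23} + \frac{35}{19} = \frac{862}{437} \approx 1.9725$)
$D^{2} = \left(\frac{862}{437}\right)^{2} = \frac{743044}{190969}$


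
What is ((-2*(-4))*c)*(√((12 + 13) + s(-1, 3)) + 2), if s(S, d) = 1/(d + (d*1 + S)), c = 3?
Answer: 48 + 72*√70/5 ≈ 168.48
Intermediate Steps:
s(S, d) = 1/(S + 2*d) (s(S, d) = 1/(d + (d + S)) = 1/(d + (S + d)) = 1/(S + 2*d))
((-2*(-4))*c)*(√((12 + 13) + s(-1, 3)) + 2) = (-2*(-4)*3)*(√((12 + 13) + 1/(-1 + 2*3)) + 2) = (8*3)*(√(25 + 1/(-1 + 6)) + 2) = 24*(√(25 + 1/5) + 2) = 24*(√(25 + ⅕) + 2) = 24*(√(126/5) + 2) = 24*(3*√70/5 + 2) = 24*(2 + 3*√70/5) = 48 + 72*√70/5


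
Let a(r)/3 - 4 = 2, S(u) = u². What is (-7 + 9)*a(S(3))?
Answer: 36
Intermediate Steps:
a(r) = 18 (a(r) = 12 + 3*2 = 12 + 6 = 18)
(-7 + 9)*a(S(3)) = (-7 + 9)*18 = 2*18 = 36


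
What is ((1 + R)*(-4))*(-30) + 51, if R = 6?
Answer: 891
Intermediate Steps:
((1 + R)*(-4))*(-30) + 51 = ((1 + 6)*(-4))*(-30) + 51 = (7*(-4))*(-30) + 51 = -28*(-30) + 51 = 840 + 51 = 891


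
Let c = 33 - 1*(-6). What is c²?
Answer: 1521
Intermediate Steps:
c = 39 (c = 33 + 6 = 39)
c² = 39² = 1521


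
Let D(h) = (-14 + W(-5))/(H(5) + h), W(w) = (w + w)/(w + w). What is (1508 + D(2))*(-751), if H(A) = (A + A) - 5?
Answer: -7917793/7 ≈ -1.1311e+6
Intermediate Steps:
W(w) = 1 (W(w) = (2*w)/((2*w)) = (2*w)*(1/(2*w)) = 1)
H(A) = -5 + 2*A (H(A) = 2*A - 5 = -5 + 2*A)
D(h) = -13/(5 + h) (D(h) = (-14 + 1)/((-5 + 2*5) + h) = -13/((-5 + 10) + h) = -13/(5 + h))
(1508 + D(2))*(-751) = (1508 - 13/(5 + 2))*(-751) = (1508 - 13/7)*(-751) = (10543/7)*(-751) = -7917793/7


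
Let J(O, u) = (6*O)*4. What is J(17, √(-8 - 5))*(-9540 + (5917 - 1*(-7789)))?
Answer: 1699728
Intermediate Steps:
J(O, u) = 24*O
J(17, √(-8 - 5))*(-9540 + (5917 - 1*(-7789))) = (24*17)*(-9540 + (5917 - 1*(-7789))) = 408*(-9540 + (5917 + 7789)) = 408*(-9540 + 13706) = 408*4166 = 1699728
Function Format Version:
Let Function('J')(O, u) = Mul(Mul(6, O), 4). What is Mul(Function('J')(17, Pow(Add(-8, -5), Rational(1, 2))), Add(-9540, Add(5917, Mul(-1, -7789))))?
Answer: 1699728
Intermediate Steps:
Function('J')(O, u) = Mul(24, O)
Mul(Function('J')(17, Pow(Add(-8, -5), Rational(1, 2))), Add(-9540, Add(5917, Mul(-1, -7789)))) = Mul(Mul(24, 17), Add(-9540, Add(5917, Mul(-1, -7789)))) = Mul(408, Add(-9540, Add(5917, 7789))) = Mul(408, Add(-9540, 13706)) = Mul(408, 4166) = 1699728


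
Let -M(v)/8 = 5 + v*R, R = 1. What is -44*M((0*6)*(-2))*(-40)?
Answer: -70400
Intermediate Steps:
M(v) = -40 - 8*v (M(v) = -8*(5 + v*1) = -8*(5 + v) = -40 - 8*v)
-44*M((0*6)*(-2))*(-40) = -44*(-40 - 8*0*6*(-2))*(-40) = -44*(-40 - 0*(-2))*(-40) = -44*(-40 - 8*0)*(-40) = -44*(-40 + 0)*(-40) = -44*(-40)*(-40) = 1760*(-40) = -70400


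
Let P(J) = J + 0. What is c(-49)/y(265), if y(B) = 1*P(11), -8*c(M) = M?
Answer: 49/88 ≈ 0.55682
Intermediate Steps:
P(J) = J
c(M) = -M/8
y(B) = 11 (y(B) = 1*11 = 11)
c(-49)/y(265) = -⅛*(-49)/11 = (49/8)*(1/11) = 49/88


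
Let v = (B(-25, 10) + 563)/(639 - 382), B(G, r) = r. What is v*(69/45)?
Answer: 4393/1285 ≈ 3.4187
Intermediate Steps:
v = 573/257 (v = (10 + 563)/(639 - 382) = 573/257 ≈ 2.2296)
v*(69/45) = 573*(69/45)/257 = 573*(69*(1/45))/257 = (573/257)*(23/15) = 4393/1285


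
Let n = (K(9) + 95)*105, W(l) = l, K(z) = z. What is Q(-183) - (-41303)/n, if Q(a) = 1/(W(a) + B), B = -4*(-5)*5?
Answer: 3417229/906360 ≈ 3.7703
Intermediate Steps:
B = 100 (B = 20*5 = 100)
Q(a) = 1/(100 + a) (Q(a) = 1/(a + 100) = 1/(100 + a))
n = 10920 (n = (9 + 95)*105 = 104*105 = 10920)
Q(-183) - (-41303)/n = 1/(100 - 183) - (-41303)/10920 = 1/(-83) - (-41303)/10920 = -1/83 - 1*(-41303/10920) = -1/83 + 41303/10920 = 3417229/906360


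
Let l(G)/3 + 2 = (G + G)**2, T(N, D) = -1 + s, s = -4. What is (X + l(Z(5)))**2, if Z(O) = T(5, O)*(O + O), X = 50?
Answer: 902641936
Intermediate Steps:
T(N, D) = -5 (T(N, D) = -1 - 4 = -5)
Z(O) = -10*O (Z(O) = -5*(O + O) = -10*O)
l(G) = -6 + 12*G**2 (l(G) = -6 + 3*(G + G)**2 = -6 + 3*(2*G)**2 = -6 + 3*(4*G**2) = -6 + 12*G**2)
(X + l(Z(5)))**2 = (50 + (-6 + 12*(-10*5)**2))**2 = (50 + (-6 + 12*(-50)**2))**2 = (50 + (-6 + 12*2500))**2 = (50 + (-6 + 30000))**2 = (50 + 29994)**2 = 30044**2 = 902641936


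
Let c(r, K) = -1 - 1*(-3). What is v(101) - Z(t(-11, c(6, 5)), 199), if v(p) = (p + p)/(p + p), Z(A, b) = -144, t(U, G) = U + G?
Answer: 145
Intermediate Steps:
c(r, K) = 2 (c(r, K) = -1 + 3 = 2)
t(U, G) = G + U
v(p) = 1 (v(p) = (2*p)/((2*p)) = (2*p)*(1/(2*p)) = 1)
v(101) - Z(t(-11, c(6, 5)), 199) = 1 - 1*(-144) = 1 + 144 = 145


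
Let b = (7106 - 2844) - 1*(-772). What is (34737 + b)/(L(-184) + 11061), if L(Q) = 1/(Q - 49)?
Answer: 9266643/2577212 ≈ 3.5956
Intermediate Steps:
L(Q) = 1/(-49 + Q)
b = 5034 (b = 4262 + 772 = 5034)
(34737 + b)/(L(-184) + 11061) = (34737 + 5034)/(1/(-49 - 184) + 11061) = 39771/(1/(-233) + 11061) = 39771/(-1/233 + 11061) = 39771/(2577212/233) = 39771*(233/2577212) = 9266643/2577212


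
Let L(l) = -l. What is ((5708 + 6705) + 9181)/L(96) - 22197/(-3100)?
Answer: -2700437/12400 ≈ -217.78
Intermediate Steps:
((5708 + 6705) + 9181)/L(96) - 22197/(-3100) = ((5708 + 6705) + 9181)/((-1*96)) - 22197/(-3100) = (12413 + 9181)/(-96) - 22197*(-1/3100) = 21594*(-1/96) + 22197/3100 = -3599/16 + 22197/3100 = -2700437/12400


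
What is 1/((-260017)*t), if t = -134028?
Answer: 1/34849558476 ≈ 2.8695e-11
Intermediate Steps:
1/((-260017)*t) = 1/(-260017*(-134028)) = -1/260017*(-1/134028) = 1/34849558476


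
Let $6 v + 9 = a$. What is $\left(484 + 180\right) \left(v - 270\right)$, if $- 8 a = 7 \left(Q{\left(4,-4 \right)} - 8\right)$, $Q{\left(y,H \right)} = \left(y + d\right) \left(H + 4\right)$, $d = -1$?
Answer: $- \frac{538504}{3} \approx -1.795 \cdot 10^{5}$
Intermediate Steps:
$Q{\left(y,H \right)} = \left(-1 + y\right) \left(4 + H\right)$ ($Q{\left(y,H \right)} = \left(y - 1\right) \left(H + 4\right) = \left(-1 + y\right) \left(4 + H\right)$)
$a = 7$ ($a = - \frac{7 \left(\left(-4 - -4 + 4 \cdot 4 - 16\right) - 8\right)}{8} = - \frac{7 \left(\left(-4 + 4 + 16 - 16\right) - 8\right)}{8} = - \frac{7 \left(0 - 8\right)}{8} = - \frac{7 \left(-8\right)}{8} = \left(- \frac{1}{8}\right) \left(-56\right) = 7$)
$v = - \frac{1}{3}$ ($v = - \frac{3}{2} + \frac{1}{6} \cdot 7 = - \frac{3}{2} + \frac{7}{6} = - \frac{1}{3} \approx -0.33333$)
$\left(484 + 180\right) \left(v - 270\right) = \left(484 + 180\right) \left(- \frac{1}{3} - 270\right) = 664 \left(- \frac{811}{3}\right) = - \frac{538504}{3}$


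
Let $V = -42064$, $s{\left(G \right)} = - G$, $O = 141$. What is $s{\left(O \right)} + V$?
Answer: $-42205$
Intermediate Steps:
$s{\left(O \right)} + V = \left(-1\right) 141 - 42064 = -141 - 42064 = -42205$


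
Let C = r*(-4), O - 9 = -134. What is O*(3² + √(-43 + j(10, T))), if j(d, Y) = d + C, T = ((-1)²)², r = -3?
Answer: -1125 - 125*I*√21 ≈ -1125.0 - 572.82*I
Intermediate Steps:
T = 1 (T = 1² = 1)
O = -125 (O = 9 - 134 = -125)
C = 12 (C = -3*(-4) = 12)
j(d, Y) = 12 + d (j(d, Y) = d + 12 = 12 + d)
O*(3² + √(-43 + j(10, T))) = -125*(3² + √(-43 + (12 + 10))) = -125*(9 + √(-43 + 22)) = -125*(9 + √(-21)) = -125*(9 + I*√21) = -1125 - 125*I*√21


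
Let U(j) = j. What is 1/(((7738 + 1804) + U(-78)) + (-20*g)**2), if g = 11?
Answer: 1/57864 ≈ 1.7282e-5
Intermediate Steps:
1/(((7738 + 1804) + U(-78)) + (-20*g)**2) = 1/(((7738 + 1804) - 78) + (-20*11)**2) = 1/((9542 - 78) + (-220)**2) = 1/(9464 + 48400) = 1/57864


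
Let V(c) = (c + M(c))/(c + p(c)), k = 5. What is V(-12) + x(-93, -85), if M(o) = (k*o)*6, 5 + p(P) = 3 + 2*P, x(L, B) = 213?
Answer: 4233/19 ≈ 222.79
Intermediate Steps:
p(P) = -2 + 2*P (p(P) = -5 + (3 + 2*P) = -2 + 2*P)
M(o) = 30*o (M(o) = (5*o)*6 = 30*o)
V(c) = 31*c/(-2 + 3*c) (V(c) = (c + 30*c)/(c + (-2 + 2*c)) = (31*c)/(-2 + 3*c) = 31*c/(-2 + 3*c))
V(-12) + x(-93, -85) = 31*(-12)/(-2 + 3*(-12)) + 213 = 31*(-12)/(-2 - 36) + 213 = 31*(-12)/(-38) + 213 = 31*(-12)*(-1/38) + 213 = 186/19 + 213 = 4233/19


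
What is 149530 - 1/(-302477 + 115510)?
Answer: 27957175511/186967 ≈ 1.4953e+5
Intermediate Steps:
149530 - 1/(-302477 + 115510) = 149530 - 1/(-186967) = 149530 - 1*(-1/186967) = 149530 + 1/186967 = 27957175511/186967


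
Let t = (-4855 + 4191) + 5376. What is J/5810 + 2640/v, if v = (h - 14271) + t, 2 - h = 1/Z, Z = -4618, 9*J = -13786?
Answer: -24918580133/46155572505 ≈ -0.53988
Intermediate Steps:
J = -13786/9 (J = (⅑)*(-13786) = -13786/9 ≈ -1531.8)
t = 4712 (t = -664 + 5376 = 4712)
h = 9237/4618 (h = 2 - 1/(-4618) = 2 - 1*(-1/4618) = 2 + 1/4618 = 9237/4618 ≈ 2.0002)
v = -44134225/4618 (v = (9237/4618 - 14271) + 4712 = -65894241/4618 + 4712 = -44134225/4618 ≈ -9557.0)
J/5810 + 2640/v = -13786/9/5810 + 2640/(-44134225/4618) = -13786/9*1/5810 + 2640*(-4618/44134225) = -6893/26145 - 2438304/8826845 = -24918580133/46155572505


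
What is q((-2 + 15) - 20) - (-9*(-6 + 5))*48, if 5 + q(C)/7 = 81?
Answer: 100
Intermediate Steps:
q(C) = 532 (q(C) = -35 + 7*81 = -35 + 567 = 532)
q((-2 + 15) - 20) - (-9*(-6 + 5))*48 = 532 - (-9*(-6 + 5))*48 = 532 - (-9*(-1))*48 = 532 - 9*48 = 532 - 1*432 = 532 - 432 = 100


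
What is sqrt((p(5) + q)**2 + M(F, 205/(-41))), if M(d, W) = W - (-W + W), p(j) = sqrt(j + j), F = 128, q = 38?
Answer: sqrt(1449 + 76*sqrt(10)) ≈ 41.102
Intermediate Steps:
p(j) = sqrt(2)*sqrt(j) (p(j) = sqrt(2*j) = sqrt(2)*sqrt(j))
M(d, W) = W (M(d, W) = W - 1*0 = W + 0 = W)
sqrt((p(5) + q)**2 + M(F, 205/(-41))) = sqrt((sqrt(2)*sqrt(5) + 38)**2 + 205/(-41)) = sqrt((sqrt(10) + 38)**2 + 205*(-1/41)) = sqrt((38 + sqrt(10))**2 - 5) = sqrt(-5 + (38 + sqrt(10))**2)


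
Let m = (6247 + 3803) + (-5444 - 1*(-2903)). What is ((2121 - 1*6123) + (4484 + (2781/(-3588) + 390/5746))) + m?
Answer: 162458633/20332 ≈ 7990.3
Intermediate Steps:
m = 7509 (m = 10050 + (-5444 + 2903) = 10050 - 2541 = 7509)
((2121 - 1*6123) + (4484 + (2781/(-3588) + 390/5746))) + m = ((2121 - 1*6123) + (4484 + (2781/(-3588) + 390/5746))) + 7509 = ((2121 - 6123) + (4484 + (2781*(-1/3588) + 390*(1/5746)))) + 7509 = (-4002 + (4484 + (-927/1196 + 15/221))) + 7509 = (-4002 + (4484 - 14379/20332)) + 7509 = (-4002 + 91154309/20332) + 7509 = 9785645/20332 + 7509 = 162458633/20332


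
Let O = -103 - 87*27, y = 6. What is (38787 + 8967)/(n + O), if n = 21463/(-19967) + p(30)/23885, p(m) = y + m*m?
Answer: -7591481952810/389960758331 ≈ -19.467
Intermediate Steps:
p(m) = 6 + m**2 (p(m) = 6 + m*m = 6 + m**2)
O = -2452 (O = -103 - 2349 = -2452)
n = -494553653/476911795 (n = 21463/(-19967) + (6 + 30**2)/23885 = 21463*(-1/19967) + (6 + 900)*(1/23885) = -21463/19967 + 906*(1/23885) = -21463/19967 + 906/23885 = -494553653/476911795 ≈ -1.0370)
(38787 + 8967)/(n + O) = (38787 + 8967)/(-494553653/476911795 - 2452) = 47754/(-1169882274993/476911795) = 47754*(-476911795/1169882274993) = -7591481952810/389960758331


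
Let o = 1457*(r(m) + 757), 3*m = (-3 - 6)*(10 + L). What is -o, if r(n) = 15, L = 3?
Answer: -1124804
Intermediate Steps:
m = -39 (m = ((-3 - 6)*(10 + 3))/3 = (-9*13)/3 = (1/3)*(-117) = -39)
o = 1124804 (o = 1457*(15 + 757) = 1457*772 = 1124804)
-o = -1*1124804 = -1124804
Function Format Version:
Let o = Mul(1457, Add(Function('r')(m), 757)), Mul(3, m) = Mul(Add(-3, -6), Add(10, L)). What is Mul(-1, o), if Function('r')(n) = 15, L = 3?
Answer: -1124804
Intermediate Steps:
m = -39 (m = Mul(Rational(1, 3), Mul(Add(-3, -6), Add(10, 3))) = Mul(Rational(1, 3), Mul(-9, 13)) = Mul(Rational(1, 3), -117) = -39)
o = 1124804 (o = Mul(1457, Add(15, 757)) = Mul(1457, 772) = 1124804)
Mul(-1, o) = Mul(-1, 1124804) = -1124804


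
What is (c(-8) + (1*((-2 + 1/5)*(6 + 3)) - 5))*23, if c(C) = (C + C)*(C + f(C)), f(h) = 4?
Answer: 4922/5 ≈ 984.40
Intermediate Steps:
c(C) = 2*C*(4 + C) (c(C) = (C + C)*(C + 4) = (2*C)*(4 + C) = 2*C*(4 + C))
(c(-8) + (1*((-2 + 1/5)*(6 + 3)) - 5))*23 = (2*(-8)*(4 - 8) + (1*((-2 + 1/5)*(6 + 3)) - 5))*23 = (2*(-8)*(-4) + (1*((-2 + ⅕)*9) - 5))*23 = (64 + (1*(-9/5*9) - 5))*23 = (64 + (1*(-81/5) - 5))*23 = (64 + (-81/5 - 5))*23 = (64 - 106/5)*23 = (214/5)*23 = 4922/5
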